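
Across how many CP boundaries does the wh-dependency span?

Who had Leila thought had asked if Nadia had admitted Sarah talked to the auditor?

1

"who" is extracted from the subject of "asked".
Boundaries crossed, outermost first: [Ø] — 1 in total.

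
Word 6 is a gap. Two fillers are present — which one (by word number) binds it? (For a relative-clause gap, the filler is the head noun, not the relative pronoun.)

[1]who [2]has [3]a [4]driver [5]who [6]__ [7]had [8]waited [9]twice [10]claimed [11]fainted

4

The marked gap is inside the relative clause, the subject of "waited".
Its filler is the head noun "driver" (via "who"), at word 4.
(The other dependency links word 1 to a gap after word 10.)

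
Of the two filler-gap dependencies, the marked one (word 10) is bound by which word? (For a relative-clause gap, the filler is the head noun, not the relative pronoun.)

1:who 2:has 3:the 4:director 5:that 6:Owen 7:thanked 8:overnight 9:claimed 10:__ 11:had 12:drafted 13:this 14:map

1

The marked gap is the subject of "drafted".
Its filler is the fronted wh-phrase "who", at word 1.
(The other dependency links word 4 to a gap after word 7.)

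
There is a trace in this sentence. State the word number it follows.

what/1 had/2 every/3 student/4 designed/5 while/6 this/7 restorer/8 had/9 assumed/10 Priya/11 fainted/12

5

The displaced element is "what" (word 1).
It functions as the direct object of "designed", so the gap sits immediately after word 5 ("designed").
Base order: Every student had designed what while this restorer had assumed Priya fainted.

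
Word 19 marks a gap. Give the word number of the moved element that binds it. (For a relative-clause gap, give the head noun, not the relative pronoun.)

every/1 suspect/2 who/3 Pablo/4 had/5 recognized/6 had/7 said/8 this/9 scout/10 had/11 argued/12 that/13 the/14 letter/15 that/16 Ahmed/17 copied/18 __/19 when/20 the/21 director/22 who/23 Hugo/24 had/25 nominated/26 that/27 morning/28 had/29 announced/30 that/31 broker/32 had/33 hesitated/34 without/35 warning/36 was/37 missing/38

15

The gap at 19 is the object of "copied", inside a relative clause.
The relative pronoun is "that" (word 16); it is bound by the head noun immediately before it.
Its filler is the head noun "letter", at word 15.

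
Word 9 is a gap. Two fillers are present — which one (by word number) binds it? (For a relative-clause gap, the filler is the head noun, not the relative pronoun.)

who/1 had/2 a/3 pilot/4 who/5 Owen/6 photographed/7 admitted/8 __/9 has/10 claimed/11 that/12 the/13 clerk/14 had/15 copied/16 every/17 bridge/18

The marked gap is the subject of "claimed".
Its filler is the fronted wh-phrase "who", at word 1.
(The other dependency links word 4 to a gap after word 7.)

1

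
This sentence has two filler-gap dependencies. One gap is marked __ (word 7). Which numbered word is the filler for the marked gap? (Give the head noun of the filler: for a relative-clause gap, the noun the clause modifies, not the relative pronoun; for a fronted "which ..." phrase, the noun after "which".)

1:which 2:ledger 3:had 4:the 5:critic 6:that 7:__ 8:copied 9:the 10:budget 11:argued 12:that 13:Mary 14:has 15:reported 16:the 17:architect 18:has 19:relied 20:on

5

The marked gap is inside the relative clause, the subject of "copied".
Its filler is the head noun "critic" (via "that"), at word 5.
(The other dependency links word 2 to a gap after word 20.)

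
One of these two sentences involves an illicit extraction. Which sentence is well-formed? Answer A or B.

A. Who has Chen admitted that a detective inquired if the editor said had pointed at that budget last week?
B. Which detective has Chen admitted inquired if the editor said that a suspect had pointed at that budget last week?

In A, the wh-phrase is extracted from inside a wh-island (introduced by "if"), which blocks movement.
In B, the extraction path crosses only that-complement boundaries, which are transparent.
So B is grammatical.

B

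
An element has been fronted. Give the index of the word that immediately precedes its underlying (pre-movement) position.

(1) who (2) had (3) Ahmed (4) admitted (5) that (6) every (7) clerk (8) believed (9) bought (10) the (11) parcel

8

The displaced element is "who" (word 1).
It is linked across 2 clause boundaries (that → Ø).
It functions as the subject of "bought", so the gap sits immediately after word 8 ("believed").
Base order: Ahmed had admitted that every clerk believed that who bought the parcel.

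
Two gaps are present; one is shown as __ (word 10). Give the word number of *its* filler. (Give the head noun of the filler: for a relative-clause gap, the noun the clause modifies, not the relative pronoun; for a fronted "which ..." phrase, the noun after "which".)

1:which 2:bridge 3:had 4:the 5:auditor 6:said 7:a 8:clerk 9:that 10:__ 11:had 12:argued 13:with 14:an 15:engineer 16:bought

8

The marked gap is inside the relative clause, the subject of "argued".
Its filler is the head noun "clerk" (via "that"), at word 8.
(The other dependency links word 2 to a gap after word 16.)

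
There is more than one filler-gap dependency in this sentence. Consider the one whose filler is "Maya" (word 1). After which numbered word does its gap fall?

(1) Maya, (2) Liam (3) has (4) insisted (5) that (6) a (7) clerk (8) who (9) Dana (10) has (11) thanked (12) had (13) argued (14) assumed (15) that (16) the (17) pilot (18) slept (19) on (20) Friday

13

The displaced element is "Maya" (word 1).
It is linked across 2 clause boundaries (that → Ø).
It functions as the subject of "assumed", so the gap sits immediately after word 13 ("argued").
Base order: Liam has insisted that a clerk who Dana has thanked had argued Maya assumed that the pilot slept on Friday.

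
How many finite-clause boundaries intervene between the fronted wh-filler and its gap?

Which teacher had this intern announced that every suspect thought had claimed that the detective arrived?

2

"which teacher" is extracted from the subject of "claimed".
Boundaries crossed, outermost first: [that], [Ø] — 2 in total.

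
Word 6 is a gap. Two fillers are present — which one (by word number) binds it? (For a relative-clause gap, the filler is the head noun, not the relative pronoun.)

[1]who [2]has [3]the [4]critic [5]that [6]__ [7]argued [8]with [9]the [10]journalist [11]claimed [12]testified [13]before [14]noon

The marked gap is inside the relative clause, the subject of "argued".
Its filler is the head noun "critic" (via "that"), at word 4.
(The other dependency links word 1 to a gap after word 11.)

4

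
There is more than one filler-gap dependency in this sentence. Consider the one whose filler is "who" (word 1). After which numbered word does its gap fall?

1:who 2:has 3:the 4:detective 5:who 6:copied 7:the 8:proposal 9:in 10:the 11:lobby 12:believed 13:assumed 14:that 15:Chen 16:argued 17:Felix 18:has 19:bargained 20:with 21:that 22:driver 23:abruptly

12

The displaced element is "who" (word 1).
It is linked across 1 clause boundary (Ø).
It functions as the subject of "assumed", so the gap sits immediately after word 12 ("believed").
Base order: The detective who copied the proposal in the lobby has believed who assumed that Chen argued Felix has bargained with that driver abruptly.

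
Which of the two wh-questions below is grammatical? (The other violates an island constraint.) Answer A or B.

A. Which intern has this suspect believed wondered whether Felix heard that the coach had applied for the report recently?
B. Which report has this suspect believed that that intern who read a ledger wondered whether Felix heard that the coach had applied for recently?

In B, the wh-phrase is extracted from inside a wh-island (introduced by "whether"), which blocks movement.
In A, the extraction path crosses only that-complement boundaries, which are transparent.
So A is grammatical.

A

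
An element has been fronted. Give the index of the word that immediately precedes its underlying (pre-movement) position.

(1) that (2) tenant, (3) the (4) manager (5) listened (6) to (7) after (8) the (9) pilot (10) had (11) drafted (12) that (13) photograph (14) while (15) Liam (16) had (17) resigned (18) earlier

6

The displaced element is "that tenant" (word 2).
It functions as the object of the preposition "to" of "listened", so the gap sits immediately after word 6 ("to").
Base order: The manager listened to that tenant after the pilot had drafted that photograph while Liam had resigned earlier.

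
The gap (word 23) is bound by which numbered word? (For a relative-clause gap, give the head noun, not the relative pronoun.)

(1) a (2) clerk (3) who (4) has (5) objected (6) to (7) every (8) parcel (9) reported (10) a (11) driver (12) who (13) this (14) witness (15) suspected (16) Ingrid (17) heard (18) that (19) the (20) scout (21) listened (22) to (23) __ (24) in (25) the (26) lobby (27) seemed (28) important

The gap at 23 is the prepositional object of "listened", inside a relative clause.
The relative pronoun is "who" (word 12); it is bound by the head noun immediately before it.
Its filler is the head noun "driver", at word 11.

11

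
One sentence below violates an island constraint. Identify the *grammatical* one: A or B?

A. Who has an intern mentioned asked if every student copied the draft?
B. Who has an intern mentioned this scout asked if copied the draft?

In B, the wh-phrase is extracted from inside a wh-island (introduced by "if"), which blocks movement.
In A, the extraction path crosses only that-complement boundaries, which are transparent.
So A is grammatical.

A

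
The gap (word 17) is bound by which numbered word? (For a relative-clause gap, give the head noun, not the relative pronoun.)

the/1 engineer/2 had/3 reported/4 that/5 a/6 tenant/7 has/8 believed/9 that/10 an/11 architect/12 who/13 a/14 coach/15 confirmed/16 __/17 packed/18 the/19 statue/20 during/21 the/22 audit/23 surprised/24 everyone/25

12

The gap at 17 is the subject of "packed", inside a relative clause.
The relative pronoun is "who" (word 13); it is bound by the head noun immediately before it.
Its filler is the head noun "architect", at word 12.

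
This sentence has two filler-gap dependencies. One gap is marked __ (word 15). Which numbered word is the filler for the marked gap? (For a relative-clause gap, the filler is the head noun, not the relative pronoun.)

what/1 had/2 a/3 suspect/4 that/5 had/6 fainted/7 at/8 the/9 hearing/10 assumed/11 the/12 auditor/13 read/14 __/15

1

The marked gap is the direct object of "read".
Its filler is the fronted wh-phrase "what", at word 1.
(The other dependency links word 4 to a gap after word 5.)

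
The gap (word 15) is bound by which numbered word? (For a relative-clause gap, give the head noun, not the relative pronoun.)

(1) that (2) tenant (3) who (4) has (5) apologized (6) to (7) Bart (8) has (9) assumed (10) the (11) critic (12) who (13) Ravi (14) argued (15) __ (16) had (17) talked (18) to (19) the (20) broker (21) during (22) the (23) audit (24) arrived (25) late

11

The gap at 15 is the subject of "talked", inside a relative clause.
The relative pronoun is "who" (word 12); it is bound by the head noun immediately before it.
Its filler is the head noun "critic", at word 11.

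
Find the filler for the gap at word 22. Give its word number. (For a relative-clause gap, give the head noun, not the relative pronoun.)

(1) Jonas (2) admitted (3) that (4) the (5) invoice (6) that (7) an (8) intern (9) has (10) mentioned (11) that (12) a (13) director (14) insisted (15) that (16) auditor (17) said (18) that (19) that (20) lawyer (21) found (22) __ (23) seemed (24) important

5

The gap at 22 is the object of "found", inside a relative clause.
The relative pronoun is "that" (word 6); it is bound by the head noun immediately before it.
Its filler is the head noun "invoice", at word 5.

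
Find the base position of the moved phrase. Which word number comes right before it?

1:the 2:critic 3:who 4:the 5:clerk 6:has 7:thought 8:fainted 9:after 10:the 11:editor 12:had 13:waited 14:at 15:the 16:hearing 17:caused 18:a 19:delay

The displaced element is "the critic" (word 2).
It is linked across 1 clause boundary (Ø).
It functions as the subject of "fainted", so the gap sits immediately after word 7 ("thought").
Base order: The clerk has thought the critic fainted after the editor had waited at the hearing.

7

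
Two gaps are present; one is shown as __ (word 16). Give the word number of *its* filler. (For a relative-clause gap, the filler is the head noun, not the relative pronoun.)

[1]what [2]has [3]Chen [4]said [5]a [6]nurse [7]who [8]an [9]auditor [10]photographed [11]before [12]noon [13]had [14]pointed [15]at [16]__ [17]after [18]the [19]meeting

The marked gap is the object of the preposition "at" of "pointed".
Its filler is the fronted wh-phrase "what", at word 1.
(The other dependency links word 6 to a gap after word 10.)

1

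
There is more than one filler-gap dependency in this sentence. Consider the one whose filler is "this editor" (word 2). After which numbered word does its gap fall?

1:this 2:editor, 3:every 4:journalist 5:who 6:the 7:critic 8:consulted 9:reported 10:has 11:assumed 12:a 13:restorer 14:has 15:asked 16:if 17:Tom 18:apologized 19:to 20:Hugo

9

The displaced element is "this editor" (word 2).
It is linked across 1 clause boundary (Ø).
It functions as the subject of "assumed", so the gap sits immediately after word 9 ("reported").
Base order: Every journalist who the critic consulted reported that this editor has assumed a restorer has asked if Tom apologized to Hugo.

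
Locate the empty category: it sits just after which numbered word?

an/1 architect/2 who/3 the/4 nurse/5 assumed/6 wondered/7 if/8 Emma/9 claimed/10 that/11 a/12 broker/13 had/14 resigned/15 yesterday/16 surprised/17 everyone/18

6

The displaced element is "an architect" (word 2).
It is linked across 1 clause boundary (Ø).
It functions as the subject of "wondered", so the gap sits immediately after word 6 ("assumed").
Base order: The nurse assumed that an architect wondered if Emma claimed that a broker had resigned yesterday.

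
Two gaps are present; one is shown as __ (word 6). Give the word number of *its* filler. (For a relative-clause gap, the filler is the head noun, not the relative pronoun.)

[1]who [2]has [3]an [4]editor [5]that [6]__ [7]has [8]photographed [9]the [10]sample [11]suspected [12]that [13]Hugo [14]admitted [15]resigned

The marked gap is inside the relative clause, the subject of "photographed".
Its filler is the head noun "editor" (via "that"), at word 4.
(The other dependency links word 1 to a gap after word 14.)

4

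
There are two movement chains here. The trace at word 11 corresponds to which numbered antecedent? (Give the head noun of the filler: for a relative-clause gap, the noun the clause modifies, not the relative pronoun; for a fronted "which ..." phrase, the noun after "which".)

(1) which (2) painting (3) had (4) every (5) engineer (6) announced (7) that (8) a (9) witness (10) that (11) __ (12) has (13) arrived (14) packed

9

The marked gap is inside the relative clause, the subject of "arrived".
Its filler is the head noun "witness" (via "that"), at word 9.
(The other dependency links word 2 to a gap after word 14.)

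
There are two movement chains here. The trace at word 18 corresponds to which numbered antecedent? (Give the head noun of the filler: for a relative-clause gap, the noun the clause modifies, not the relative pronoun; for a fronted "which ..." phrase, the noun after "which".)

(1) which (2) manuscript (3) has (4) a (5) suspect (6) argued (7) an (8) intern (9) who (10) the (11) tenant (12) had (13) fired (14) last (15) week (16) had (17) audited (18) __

2

The marked gap is the direct object of "audited".
Its filler is the fronted wh-phrase "which manuscript", at word 2.
(The other dependency links word 8 to a gap after word 13.)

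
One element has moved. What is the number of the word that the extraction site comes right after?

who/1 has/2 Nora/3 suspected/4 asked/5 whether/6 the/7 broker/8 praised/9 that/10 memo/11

4

The displaced element is "who" (word 1).
It is linked across 1 clause boundary (Ø).
It functions as the subject of "asked", so the gap sits immediately after word 4 ("suspected").
Base order: Nora has suspected that who asked whether the broker praised that memo.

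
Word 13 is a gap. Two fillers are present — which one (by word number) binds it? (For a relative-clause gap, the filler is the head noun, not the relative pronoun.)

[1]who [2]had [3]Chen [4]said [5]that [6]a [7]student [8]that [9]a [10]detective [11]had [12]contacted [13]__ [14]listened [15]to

7

The marked gap is inside the relative clause, the direct object of "contacted".
Its filler is the head noun "student" (via "that"), at word 7.
(The other dependency links word 1 to a gap after word 15.)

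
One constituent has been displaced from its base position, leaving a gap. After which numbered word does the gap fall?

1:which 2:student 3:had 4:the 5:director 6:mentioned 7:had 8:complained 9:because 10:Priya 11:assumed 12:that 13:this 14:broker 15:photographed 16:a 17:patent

The displaced element is "which student" (word 2).
It is linked across 1 clause boundary (Ø).
It functions as the subject of "complained", so the gap sits immediately after word 6 ("mentioned").
Base order: The director had mentioned which student had complained because Priya assumed that this broker photographed a patent.

6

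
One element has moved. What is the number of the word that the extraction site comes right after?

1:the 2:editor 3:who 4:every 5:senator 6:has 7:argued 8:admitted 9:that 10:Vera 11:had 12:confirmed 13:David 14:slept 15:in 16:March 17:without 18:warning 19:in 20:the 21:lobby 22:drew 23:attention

7

The displaced element is "the editor" (word 2).
It is linked across 1 clause boundary (Ø).
It functions as the subject of "admitted", so the gap sits immediately after word 7 ("argued").
Base order: Every senator has argued the editor admitted that Vera had confirmed David slept in March without warning in the lobby.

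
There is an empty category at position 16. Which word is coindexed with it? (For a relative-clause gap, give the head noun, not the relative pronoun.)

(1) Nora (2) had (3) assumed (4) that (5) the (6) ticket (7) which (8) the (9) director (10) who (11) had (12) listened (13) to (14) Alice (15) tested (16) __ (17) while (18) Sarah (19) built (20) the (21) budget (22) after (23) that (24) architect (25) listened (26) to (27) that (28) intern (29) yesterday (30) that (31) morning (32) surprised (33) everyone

The gap at 16 is the object of "tested", inside a relative clause.
The relative pronoun is "which" (word 7); it is bound by the head noun immediately before it.
Its filler is the head noun "ticket", at word 6.

6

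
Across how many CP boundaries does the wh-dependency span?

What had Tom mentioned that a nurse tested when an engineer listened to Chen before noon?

1

"what" is extracted from the object of "tested".
Boundaries crossed, outermost first: [that] — 1 in total.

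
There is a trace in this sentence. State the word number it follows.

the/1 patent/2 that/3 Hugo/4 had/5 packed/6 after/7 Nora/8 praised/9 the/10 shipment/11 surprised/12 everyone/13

6

The displaced element is "the patent" (word 2).
It functions as the direct object of "packed", so the gap sits immediately after word 6 ("packed").
Base order: Hugo had packed the patent after Nora praised the shipment.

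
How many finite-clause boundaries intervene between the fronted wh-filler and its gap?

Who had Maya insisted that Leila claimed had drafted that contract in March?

"who" is extracted from the subject of "drafted".
Boundaries crossed, outermost first: [that], [Ø] — 2 in total.

2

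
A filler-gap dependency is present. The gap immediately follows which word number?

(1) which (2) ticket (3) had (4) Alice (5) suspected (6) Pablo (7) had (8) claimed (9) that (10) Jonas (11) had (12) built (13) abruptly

12

The displaced element is "which ticket" (word 2).
It is linked across 2 clause boundaries (Ø → that).
It functions as the direct object of "built", so the gap sits immediately after word 12 ("built").
Base order: Alice had suspected Pablo had claimed that Jonas had built which ticket abruptly.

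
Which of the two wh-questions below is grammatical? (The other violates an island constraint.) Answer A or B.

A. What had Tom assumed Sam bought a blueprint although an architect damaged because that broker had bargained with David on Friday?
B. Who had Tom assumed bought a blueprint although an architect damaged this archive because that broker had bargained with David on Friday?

In A, the wh-phrase is extracted from inside an adjunct island (introduced by "although"), which blocks movement.
In B, the extraction path crosses only that-complement boundaries, which are transparent.
So B is grammatical.

B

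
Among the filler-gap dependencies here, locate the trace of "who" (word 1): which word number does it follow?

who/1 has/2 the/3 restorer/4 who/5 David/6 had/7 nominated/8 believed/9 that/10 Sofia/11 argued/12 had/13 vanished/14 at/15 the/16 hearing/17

The displaced element is "who" (word 1).
It is linked across 2 clause boundaries (that → Ø).
It functions as the subject of "vanished", so the gap sits immediately after word 12 ("argued").
Base order: The restorer who David had nominated has believed that Sofia argued that who had vanished at the hearing.

12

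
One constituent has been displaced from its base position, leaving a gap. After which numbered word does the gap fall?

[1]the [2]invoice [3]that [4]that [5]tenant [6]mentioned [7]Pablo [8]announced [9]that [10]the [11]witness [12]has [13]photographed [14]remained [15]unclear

13

The displaced element is "the invoice" (word 2).
It is linked across 2 clause boundaries (Ø → that).
It functions as the direct object of "photographed", so the gap sits immediately after word 13 ("photographed").
Base order: That tenant mentioned Pablo announced that the witness has photographed the invoice.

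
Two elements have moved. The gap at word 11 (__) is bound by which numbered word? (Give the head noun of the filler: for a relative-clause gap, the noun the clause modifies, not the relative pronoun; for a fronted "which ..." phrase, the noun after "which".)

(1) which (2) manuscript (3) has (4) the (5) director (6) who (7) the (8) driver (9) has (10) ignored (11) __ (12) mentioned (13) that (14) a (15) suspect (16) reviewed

The marked gap is inside the relative clause, the direct object of "ignored".
Its filler is the head noun "director" (via "who"), at word 5.
(The other dependency links word 2 to a gap after word 16.)

5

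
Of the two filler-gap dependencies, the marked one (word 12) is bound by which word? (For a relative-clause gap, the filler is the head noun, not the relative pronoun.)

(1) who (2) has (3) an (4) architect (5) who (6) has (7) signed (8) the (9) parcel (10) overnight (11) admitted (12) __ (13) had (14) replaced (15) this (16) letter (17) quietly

The marked gap is the subject of "replaced".
Its filler is the fronted wh-phrase "who", at word 1.
(The other dependency links word 4 to a gap after word 5.)

1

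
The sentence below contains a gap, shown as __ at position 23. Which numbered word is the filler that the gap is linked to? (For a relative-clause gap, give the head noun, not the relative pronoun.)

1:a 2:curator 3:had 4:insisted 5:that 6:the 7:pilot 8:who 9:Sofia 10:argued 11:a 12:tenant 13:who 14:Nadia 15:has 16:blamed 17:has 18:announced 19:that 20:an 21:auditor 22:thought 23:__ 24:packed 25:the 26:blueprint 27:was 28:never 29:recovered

7

The gap at 23 is the subject of "packed", inside a relative clause.
The relative pronoun is "who" (word 8); it is bound by the head noun immediately before it.
Its filler is the head noun "pilot", at word 7.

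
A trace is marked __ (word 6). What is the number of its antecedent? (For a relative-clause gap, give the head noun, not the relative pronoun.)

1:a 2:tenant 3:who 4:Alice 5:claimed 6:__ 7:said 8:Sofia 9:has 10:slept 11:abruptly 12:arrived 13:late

The gap at 6 is the subject of "said", inside a relative clause.
The relative pronoun is "who" (word 3); it is bound by the head noun immediately before it.
Its filler is the head noun "tenant", at word 2.

2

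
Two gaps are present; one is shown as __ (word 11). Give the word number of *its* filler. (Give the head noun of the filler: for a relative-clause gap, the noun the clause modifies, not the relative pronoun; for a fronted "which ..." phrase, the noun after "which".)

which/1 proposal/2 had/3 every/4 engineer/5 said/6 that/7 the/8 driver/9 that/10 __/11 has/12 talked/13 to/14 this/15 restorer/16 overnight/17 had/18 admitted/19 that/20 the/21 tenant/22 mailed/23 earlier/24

The marked gap is inside the relative clause, the subject of "talked".
Its filler is the head noun "driver" (via "that"), at word 9.
(The other dependency links word 2 to a gap after word 23.)

9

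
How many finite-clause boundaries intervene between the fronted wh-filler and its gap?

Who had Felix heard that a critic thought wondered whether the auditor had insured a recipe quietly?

2

"who" is extracted from the subject of "wondered".
Boundaries crossed, outermost first: [that], [Ø] — 2 in total.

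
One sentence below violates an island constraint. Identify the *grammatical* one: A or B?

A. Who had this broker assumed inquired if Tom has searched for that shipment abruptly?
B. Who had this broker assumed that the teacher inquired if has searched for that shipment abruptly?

In B, the wh-phrase is extracted from inside a wh-island (introduced by "if"), which blocks movement.
In A, the extraction path crosses only that-complement boundaries, which are transparent.
So A is grammatical.

A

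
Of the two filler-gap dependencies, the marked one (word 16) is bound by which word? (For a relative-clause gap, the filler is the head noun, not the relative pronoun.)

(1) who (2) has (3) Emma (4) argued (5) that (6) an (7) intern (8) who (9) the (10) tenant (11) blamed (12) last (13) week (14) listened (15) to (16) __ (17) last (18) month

The marked gap is the object of the preposition "to" of "listened".
Its filler is the fronted wh-phrase "who", at word 1.
(The other dependency links word 7 to a gap after word 11.)

1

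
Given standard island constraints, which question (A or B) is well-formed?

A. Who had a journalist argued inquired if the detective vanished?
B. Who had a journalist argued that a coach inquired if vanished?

A

In B, the wh-phrase is extracted from inside a wh-island (introduced by "if"), which blocks movement.
In A, the extraction path crosses only that-complement boundaries, which are transparent.
So A is grammatical.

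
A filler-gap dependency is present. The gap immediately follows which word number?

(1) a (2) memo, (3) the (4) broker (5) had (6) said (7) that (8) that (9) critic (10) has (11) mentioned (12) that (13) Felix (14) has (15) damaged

The displaced element is "a memo" (word 2).
It is linked across 2 clause boundaries (that → that).
It functions as the direct object of "damaged", so the gap sits immediately after word 15 ("damaged").
Base order: The broker had said that that critic has mentioned that Felix has damaged a memo.

15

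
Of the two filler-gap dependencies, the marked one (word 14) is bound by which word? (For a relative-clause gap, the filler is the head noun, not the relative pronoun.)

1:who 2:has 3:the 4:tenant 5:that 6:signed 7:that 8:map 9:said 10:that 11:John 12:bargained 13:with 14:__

1

The marked gap is the object of the preposition "with" of "bargained".
Its filler is the fronted wh-phrase "who", at word 1.
(The other dependency links word 4 to a gap after word 5.)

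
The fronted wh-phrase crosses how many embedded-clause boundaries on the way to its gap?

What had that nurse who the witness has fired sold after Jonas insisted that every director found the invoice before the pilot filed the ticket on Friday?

0

"what" originates inside the matrix clause — no clause boundary is crossed.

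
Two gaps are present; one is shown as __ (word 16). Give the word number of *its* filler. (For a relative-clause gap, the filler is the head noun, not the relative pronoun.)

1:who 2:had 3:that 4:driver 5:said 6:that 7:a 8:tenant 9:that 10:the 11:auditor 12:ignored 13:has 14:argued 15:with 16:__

1

The marked gap is the object of the preposition "with" of "argued".
Its filler is the fronted wh-phrase "who", at word 1.
(The other dependency links word 8 to a gap after word 12.)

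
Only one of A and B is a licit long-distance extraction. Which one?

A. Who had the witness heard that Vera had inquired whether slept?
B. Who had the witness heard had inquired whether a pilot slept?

B

In A, the wh-phrase is extracted from inside a wh-island (introduced by "whether"), which blocks movement.
In B, the extraction path crosses only that-complement boundaries, which are transparent.
So B is grammatical.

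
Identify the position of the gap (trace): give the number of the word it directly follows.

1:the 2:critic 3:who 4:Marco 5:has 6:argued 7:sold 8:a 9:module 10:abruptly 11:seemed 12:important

The displaced element is "the critic" (word 2).
It is linked across 1 clause boundary (Ø).
It functions as the subject of "sold", so the gap sits immediately after word 6 ("argued").
Base order: Marco has argued that the critic sold a module abruptly.

6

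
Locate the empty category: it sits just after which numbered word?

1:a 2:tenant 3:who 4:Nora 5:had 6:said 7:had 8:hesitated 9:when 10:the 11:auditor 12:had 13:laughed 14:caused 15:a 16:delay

6

The displaced element is "a tenant" (word 2).
It is linked across 1 clause boundary (Ø).
It functions as the subject of "hesitated", so the gap sits immediately after word 6 ("said").
Base order: Nora had said that a tenant had hesitated when the auditor had laughed.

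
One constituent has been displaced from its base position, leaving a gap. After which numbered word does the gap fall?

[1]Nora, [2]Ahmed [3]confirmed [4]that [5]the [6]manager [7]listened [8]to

The displaced element is "Nora" (word 1).
It is linked across 1 clause boundary (that).
It functions as the object of the preposition "to" of "listened", so the gap sits immediately after word 8 ("to").
Base order: Ahmed confirmed that the manager listened to Nora.

8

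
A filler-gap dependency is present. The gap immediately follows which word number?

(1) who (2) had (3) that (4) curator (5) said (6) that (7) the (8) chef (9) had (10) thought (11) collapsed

10

The displaced element is "who" (word 1).
It is linked across 2 clause boundaries (that → Ø).
It functions as the subject of "collapsed", so the gap sits immediately after word 10 ("thought").
Base order: That curator had said that the chef had thought who collapsed.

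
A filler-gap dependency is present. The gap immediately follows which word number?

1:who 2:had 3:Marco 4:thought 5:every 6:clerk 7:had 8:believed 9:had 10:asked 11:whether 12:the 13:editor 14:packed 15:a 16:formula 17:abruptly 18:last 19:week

The displaced element is "who" (word 1).
It is linked across 2 clause boundaries (Ø → Ø).
It functions as the subject of "asked", so the gap sits immediately after word 8 ("believed").
Base order: Marco had thought every clerk had believed who had asked whether the editor packed a formula abruptly last week.

8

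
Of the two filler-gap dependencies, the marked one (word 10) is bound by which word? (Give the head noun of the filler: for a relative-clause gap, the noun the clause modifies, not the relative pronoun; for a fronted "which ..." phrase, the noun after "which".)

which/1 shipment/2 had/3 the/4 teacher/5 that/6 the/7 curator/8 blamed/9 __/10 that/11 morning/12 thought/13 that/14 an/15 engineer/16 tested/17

5

The marked gap is inside the relative clause, the direct object of "blamed".
Its filler is the head noun "teacher" (via "that"), at word 5.
(The other dependency links word 2 to a gap after word 17.)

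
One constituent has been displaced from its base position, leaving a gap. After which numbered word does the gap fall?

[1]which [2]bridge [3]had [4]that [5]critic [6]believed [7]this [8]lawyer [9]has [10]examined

The displaced element is "which bridge" (word 2).
It is linked across 1 clause boundary (Ø).
It functions as the direct object of "examined", so the gap sits immediately after word 10 ("examined").
Base order: That critic had believed this lawyer has examined which bridge.

10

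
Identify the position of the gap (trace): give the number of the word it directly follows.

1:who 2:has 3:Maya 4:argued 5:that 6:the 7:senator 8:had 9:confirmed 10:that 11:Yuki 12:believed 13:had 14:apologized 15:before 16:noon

The displaced element is "who" (word 1).
It is linked across 3 clause boundaries (that → that → Ø).
It functions as the subject of "apologized", so the gap sits immediately after word 12 ("believed").
Base order: Maya has argued that the senator had confirmed that Yuki believed that who had apologized before noon.

12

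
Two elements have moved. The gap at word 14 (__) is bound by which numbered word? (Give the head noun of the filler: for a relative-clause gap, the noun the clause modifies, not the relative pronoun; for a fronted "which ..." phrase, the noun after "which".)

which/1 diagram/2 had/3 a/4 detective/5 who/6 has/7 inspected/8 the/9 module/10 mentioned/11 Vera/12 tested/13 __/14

The marked gap is the direct object of "tested".
Its filler is the fronted wh-phrase "which diagram", at word 2.
(The other dependency links word 5 to a gap after word 6.)

2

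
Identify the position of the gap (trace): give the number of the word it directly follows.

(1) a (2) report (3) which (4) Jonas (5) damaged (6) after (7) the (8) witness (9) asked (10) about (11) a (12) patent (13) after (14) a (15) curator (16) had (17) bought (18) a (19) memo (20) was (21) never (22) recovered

5

The displaced element is "a report" (word 2).
It functions as the direct object of "damaged", so the gap sits immediately after word 5 ("damaged").
Base order: Jonas damaged a report after the witness asked about a patent after a curator had bought a memo.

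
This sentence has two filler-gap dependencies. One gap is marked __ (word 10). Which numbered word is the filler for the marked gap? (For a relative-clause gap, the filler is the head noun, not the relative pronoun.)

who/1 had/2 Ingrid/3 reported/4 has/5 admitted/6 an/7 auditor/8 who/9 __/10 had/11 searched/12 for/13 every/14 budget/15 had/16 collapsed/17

The marked gap is inside the relative clause, the subject of "searched".
Its filler is the head noun "auditor" (via "who"), at word 8.
(The other dependency links word 1 to a gap after word 4.)

8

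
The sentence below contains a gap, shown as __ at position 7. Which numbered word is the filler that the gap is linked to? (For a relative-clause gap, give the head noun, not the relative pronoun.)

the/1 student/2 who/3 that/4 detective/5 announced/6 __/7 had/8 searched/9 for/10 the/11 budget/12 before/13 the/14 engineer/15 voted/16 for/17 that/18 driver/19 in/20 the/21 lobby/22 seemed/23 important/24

2

The gap at 7 is the subject of "searched", inside a relative clause.
The relative pronoun is "who" (word 3); it is bound by the head noun immediately before it.
Its filler is the head noun "student", at word 2.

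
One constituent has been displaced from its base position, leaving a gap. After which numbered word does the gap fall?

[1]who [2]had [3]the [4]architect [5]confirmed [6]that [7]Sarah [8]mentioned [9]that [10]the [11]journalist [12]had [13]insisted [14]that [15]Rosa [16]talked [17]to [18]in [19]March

The displaced element is "who" (word 1).
It is linked across 3 clause boundaries (that → that → that).
It functions as the object of the preposition "to" of "talked", so the gap sits immediately after word 17 ("to").
Base order: The architect had confirmed that Sarah mentioned that the journalist had insisted that Rosa talked to who in March.

17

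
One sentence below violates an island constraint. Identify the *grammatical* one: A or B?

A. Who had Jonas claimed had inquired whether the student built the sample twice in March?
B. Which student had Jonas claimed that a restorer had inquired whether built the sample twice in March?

A

In B, the wh-phrase is extracted from inside a wh-island (introduced by "whether"), which blocks movement.
In A, the extraction path crosses only that-complement boundaries, which are transparent.
So A is grammatical.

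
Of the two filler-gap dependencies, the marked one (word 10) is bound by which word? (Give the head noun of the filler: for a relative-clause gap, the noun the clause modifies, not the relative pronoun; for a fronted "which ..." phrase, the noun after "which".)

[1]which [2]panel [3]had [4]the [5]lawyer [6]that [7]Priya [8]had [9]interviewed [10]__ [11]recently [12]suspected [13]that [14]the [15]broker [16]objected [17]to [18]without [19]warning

5

The marked gap is inside the relative clause, the direct object of "interviewed".
Its filler is the head noun "lawyer" (via "that"), at word 5.
(The other dependency links word 2 to a gap after word 17.)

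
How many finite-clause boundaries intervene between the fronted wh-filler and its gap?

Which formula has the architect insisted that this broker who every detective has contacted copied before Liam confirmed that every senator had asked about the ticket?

"which formula" is extracted from the object of "copied".
Boundaries crossed, outermost first: [that] — 1 in total.

1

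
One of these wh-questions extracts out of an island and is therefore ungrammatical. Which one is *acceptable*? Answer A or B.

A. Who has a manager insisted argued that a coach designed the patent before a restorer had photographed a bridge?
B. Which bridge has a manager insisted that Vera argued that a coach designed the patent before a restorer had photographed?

A

In B, the wh-phrase is extracted from inside an adjunct island (introduced by "before"), which blocks movement.
In A, the extraction path crosses only that-complement boundaries, which are transparent.
So A is grammatical.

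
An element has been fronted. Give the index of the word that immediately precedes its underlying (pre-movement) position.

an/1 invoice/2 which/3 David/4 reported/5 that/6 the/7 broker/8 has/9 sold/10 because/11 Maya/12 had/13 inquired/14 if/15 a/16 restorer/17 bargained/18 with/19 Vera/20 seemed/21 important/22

10

The displaced element is "an invoice" (word 2).
It is linked across 1 clause boundary (that).
It functions as the direct object of "sold", so the gap sits immediately after word 10 ("sold").
Base order: David reported that the broker has sold an invoice because Maya had inquired if a restorer bargained with Vera.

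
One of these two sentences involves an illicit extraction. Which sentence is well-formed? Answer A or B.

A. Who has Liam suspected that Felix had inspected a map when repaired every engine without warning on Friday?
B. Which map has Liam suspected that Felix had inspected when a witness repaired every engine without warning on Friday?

In A, the wh-phrase is extracted from inside an adjunct island (introduced by "when"), which blocks movement.
In B, the extraction path crosses only that-complement boundaries, which are transparent.
So B is grammatical.

B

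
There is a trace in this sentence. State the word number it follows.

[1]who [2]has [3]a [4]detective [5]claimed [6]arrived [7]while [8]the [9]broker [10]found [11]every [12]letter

The displaced element is "who" (word 1).
It is linked across 1 clause boundary (Ø).
It functions as the subject of "arrived", so the gap sits immediately after word 5 ("claimed").
Base order: A detective has claimed that who arrived while the broker found every letter.

5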